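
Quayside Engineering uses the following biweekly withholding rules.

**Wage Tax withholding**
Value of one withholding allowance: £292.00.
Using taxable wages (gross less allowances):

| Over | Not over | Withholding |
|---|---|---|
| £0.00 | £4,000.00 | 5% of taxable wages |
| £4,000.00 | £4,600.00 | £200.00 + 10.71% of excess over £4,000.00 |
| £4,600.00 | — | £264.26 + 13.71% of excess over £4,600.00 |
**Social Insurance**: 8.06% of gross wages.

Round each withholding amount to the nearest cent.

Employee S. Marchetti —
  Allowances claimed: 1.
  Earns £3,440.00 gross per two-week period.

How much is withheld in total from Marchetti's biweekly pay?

Wage Tax: taxable = £3,440.00 − 1×£292.00 = £3,148.00
  5% × £3,148.00 = £157.40
Social Insurance: 8.06% × £3,440.00 = £277.26
Total: £157.40 + £277.26 = £434.66

£434.66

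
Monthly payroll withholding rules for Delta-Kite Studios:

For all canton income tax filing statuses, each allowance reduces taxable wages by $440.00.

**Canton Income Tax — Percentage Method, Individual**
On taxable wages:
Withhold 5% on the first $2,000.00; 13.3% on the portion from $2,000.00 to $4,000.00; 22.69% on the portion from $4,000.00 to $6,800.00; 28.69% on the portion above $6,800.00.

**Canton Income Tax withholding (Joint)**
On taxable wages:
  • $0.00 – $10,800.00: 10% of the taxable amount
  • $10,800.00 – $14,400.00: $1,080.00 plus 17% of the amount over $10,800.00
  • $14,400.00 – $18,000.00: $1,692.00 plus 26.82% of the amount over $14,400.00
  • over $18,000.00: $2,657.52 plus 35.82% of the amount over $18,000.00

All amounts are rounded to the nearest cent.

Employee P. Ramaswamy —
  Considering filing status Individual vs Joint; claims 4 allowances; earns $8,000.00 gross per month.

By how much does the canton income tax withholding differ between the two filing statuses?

$250.26

Canton Income Tax (Individual): taxable = $8,000.00 − 4×$440.00 = $6,240.00
  $366.00 + 22.69% × ($6,240.00 − $4,000.00) = $366.00 + 22.69% × $2,240.00 = $874.26
Canton Income Tax (Joint): taxable = $8,000.00 − 4×$440.00 = $6,240.00
  10% × $6,240.00 = $624.00
Difference: |$874.26 − $624.00| = $250.26 (higher under Individual)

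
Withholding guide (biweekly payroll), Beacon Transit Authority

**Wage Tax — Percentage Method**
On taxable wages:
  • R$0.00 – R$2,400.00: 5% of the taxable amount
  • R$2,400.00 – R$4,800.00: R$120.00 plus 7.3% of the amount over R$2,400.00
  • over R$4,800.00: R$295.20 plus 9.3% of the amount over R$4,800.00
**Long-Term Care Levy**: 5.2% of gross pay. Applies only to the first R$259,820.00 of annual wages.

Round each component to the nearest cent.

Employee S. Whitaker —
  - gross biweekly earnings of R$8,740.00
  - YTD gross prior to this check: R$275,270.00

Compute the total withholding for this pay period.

R$661.62

Wage Tax: taxable = R$8,740.00
  R$295.20 + 9.3% × (R$8,740.00 − R$4,800.00) = R$295.20 + 9.3% × R$3,940.00 = R$661.62
Long-Term Care Levy: YTD R$275,270.00 ≥ cap R$259,820.00 → R$0.00
Total: R$661.62 + R$0.00 = R$661.62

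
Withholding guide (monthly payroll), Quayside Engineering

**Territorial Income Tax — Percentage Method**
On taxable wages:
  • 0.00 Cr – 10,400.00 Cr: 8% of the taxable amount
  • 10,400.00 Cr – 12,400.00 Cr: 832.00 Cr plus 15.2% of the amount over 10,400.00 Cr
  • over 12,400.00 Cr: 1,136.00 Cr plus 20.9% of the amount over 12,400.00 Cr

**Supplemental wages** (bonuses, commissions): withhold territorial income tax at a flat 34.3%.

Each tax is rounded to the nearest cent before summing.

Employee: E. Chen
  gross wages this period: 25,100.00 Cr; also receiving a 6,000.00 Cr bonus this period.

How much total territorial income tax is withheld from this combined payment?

Territorial Income Tax: taxable = 25,100.00 Cr
  1,136.00 Cr + 20.9% × (25,100.00 Cr − 12,400.00 Cr) = 1,136.00 Cr + 20.9% × 12,700.00 Cr = 3,790.30 Cr
Supplemental (34.3% flat on bonus): 34.3% × 6,000.00 Cr = 2,058.00 Cr
Total territorial income tax: 3,790.30 Cr + 2,058.00 Cr = 5,848.30 Cr

5,848.30 Cr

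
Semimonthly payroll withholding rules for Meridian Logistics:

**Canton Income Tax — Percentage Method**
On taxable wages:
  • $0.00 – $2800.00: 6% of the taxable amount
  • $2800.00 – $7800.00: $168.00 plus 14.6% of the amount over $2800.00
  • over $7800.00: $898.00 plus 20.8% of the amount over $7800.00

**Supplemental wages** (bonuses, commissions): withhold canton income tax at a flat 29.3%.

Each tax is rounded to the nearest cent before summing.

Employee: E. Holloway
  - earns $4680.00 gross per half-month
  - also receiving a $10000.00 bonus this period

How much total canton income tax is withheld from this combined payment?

$3372.48

Canton Income Tax: taxable = $4680.00
  $168.00 + 14.6% × ($4680.00 − $2800.00) = $168.00 + 14.6% × $1880.00 = $442.48
Supplemental (29.3% flat on bonus): 29.3% × $10000.00 = $2930.00
Total canton income tax: $442.48 + $2930.00 = $3372.48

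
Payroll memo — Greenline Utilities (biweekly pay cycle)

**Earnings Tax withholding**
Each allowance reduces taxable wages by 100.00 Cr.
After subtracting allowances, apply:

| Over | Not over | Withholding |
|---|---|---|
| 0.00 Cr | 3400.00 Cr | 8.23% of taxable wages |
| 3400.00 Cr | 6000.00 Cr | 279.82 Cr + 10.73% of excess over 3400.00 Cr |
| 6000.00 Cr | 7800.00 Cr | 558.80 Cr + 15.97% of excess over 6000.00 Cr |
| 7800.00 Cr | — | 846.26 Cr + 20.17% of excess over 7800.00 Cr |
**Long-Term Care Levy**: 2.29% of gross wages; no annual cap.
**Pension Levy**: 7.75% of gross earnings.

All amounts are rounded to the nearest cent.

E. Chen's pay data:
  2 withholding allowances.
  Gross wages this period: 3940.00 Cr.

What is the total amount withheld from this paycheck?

711.88 Cr

Earnings Tax: taxable = 3940.00 Cr − 2×100.00 Cr = 3740.00 Cr
  279.82 Cr + 10.73% × (3740.00 Cr − 3400.00 Cr) = 279.82 Cr + 10.73% × 340.00 Cr = 316.30 Cr
Long-Term Care Levy: 2.29% × 3940.00 Cr = 90.23 Cr
Pension Levy: 7.75% × 3940.00 Cr = 305.35 Cr
Total: 316.30 Cr + 90.23 Cr + 305.35 Cr = 711.88 Cr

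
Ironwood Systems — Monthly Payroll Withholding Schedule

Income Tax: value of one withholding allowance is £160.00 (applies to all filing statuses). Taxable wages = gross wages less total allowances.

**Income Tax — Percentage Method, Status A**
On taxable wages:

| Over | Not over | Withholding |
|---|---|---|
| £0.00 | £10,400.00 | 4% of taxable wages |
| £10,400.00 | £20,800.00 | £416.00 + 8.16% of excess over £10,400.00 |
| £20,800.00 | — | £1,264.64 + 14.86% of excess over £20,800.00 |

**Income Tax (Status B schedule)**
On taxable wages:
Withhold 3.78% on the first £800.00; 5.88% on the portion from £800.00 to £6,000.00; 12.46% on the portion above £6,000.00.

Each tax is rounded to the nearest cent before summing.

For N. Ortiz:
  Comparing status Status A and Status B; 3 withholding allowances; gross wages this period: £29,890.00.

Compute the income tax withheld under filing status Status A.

£2,544.09

Income Tax (Status A): taxable = £29,890.00 − 3×£160.00 = £29,410.00
  £1,264.64 + 14.86% × (£29,410.00 − £20,800.00) = £1,264.64 + 14.86% × £8,610.00 = £2,544.09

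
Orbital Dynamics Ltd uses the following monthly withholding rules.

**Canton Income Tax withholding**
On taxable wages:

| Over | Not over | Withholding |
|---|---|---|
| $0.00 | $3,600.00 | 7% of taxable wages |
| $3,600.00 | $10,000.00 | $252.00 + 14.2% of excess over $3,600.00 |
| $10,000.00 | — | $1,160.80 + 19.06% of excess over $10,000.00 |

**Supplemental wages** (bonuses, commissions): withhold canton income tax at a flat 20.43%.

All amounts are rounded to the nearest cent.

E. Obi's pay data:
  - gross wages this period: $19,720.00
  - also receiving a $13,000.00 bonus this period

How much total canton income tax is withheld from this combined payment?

Canton Income Tax: taxable = $19,720.00
  $1,160.80 + 19.06% × ($19,720.00 − $10,000.00) = $1,160.80 + 19.06% × $9,720.00 = $3,013.43
Supplemental (20.43% flat on bonus): 20.43% × $13,000.00 = $2,655.90
Total canton income tax: $3,013.43 + $2,655.90 = $5,669.33

$5,669.33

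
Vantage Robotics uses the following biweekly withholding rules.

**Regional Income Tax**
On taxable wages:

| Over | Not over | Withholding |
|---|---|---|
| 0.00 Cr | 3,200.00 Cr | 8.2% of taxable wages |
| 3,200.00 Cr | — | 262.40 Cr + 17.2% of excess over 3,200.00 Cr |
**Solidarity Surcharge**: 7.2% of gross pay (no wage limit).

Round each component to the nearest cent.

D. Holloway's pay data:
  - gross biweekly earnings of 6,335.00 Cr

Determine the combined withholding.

Regional Income Tax: taxable = 6,335.00 Cr
  262.40 Cr + 17.2% × (6,335.00 Cr − 3,200.00 Cr) = 262.40 Cr + 17.2% × 3,135.00 Cr = 801.62 Cr
Solidarity Surcharge: 7.2% × 6,335.00 Cr = 456.12 Cr
Total: 801.62 Cr + 456.12 Cr = 1,257.74 Cr

1,257.74 Cr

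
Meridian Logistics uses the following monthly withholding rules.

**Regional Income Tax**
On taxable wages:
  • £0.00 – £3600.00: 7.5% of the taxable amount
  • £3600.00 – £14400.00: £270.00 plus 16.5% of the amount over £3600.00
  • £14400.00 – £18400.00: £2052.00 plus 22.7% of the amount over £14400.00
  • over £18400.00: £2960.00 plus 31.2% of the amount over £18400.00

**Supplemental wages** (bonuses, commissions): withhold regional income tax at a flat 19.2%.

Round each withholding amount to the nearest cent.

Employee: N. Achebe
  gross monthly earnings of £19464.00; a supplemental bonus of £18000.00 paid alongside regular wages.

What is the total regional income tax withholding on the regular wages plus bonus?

£6747.97

Regional Income Tax: taxable = £19464.00
  £2960.00 + 31.2% × (£19464.00 − £18400.00) = £2960.00 + 31.2% × £1064.00 = £3291.97
Supplemental (19.2% flat on bonus): 19.2% × £18000.00 = £3456.00
Total regional income tax: £3291.97 + £3456.00 = £6747.97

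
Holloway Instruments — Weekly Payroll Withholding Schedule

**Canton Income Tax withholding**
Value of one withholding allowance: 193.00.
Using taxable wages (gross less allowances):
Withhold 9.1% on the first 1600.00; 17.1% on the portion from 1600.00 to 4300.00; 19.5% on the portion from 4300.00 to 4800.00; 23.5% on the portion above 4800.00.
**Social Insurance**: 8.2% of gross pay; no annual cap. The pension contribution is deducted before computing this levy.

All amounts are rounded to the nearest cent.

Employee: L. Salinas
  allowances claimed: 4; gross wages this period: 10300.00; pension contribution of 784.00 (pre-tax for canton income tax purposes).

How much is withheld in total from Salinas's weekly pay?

2411.95

Canton Income Tax: taxable = 10300.00 − 784.00 − 4×193.00 = 8744.00
  704.80 + 23.5% × (8744.00 − 4800.00) = 704.80 + 23.5% × 3944.00 = 1631.64
Social Insurance: 8.2% × 9516.00 = 780.31
Total: 1631.64 + 780.31 = 2411.95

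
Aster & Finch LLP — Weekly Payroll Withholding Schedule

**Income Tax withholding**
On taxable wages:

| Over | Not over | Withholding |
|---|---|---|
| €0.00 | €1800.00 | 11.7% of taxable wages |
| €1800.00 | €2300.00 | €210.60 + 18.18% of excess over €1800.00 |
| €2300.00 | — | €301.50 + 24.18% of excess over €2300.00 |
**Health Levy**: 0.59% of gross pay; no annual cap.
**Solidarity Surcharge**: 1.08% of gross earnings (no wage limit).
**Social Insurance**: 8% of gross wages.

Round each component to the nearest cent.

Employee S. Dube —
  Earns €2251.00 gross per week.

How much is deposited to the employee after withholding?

Income Tax: taxable = €2251.00
  €210.60 + 18.18% × (€2251.00 − €1800.00) = €210.60 + 18.18% × €451.00 = €292.59
Health Levy: 0.59% × €2251.00 = €13.28
Solidarity Surcharge: 1.08% × €2251.00 = €24.31
Social Insurance: 8% × €2251.00 = €180.08
Total withheld: €292.59 + €13.28 + €24.31 + €180.08 = €510.26
Net pay: €2251.00 − €510.26 = €1740.74

€1740.74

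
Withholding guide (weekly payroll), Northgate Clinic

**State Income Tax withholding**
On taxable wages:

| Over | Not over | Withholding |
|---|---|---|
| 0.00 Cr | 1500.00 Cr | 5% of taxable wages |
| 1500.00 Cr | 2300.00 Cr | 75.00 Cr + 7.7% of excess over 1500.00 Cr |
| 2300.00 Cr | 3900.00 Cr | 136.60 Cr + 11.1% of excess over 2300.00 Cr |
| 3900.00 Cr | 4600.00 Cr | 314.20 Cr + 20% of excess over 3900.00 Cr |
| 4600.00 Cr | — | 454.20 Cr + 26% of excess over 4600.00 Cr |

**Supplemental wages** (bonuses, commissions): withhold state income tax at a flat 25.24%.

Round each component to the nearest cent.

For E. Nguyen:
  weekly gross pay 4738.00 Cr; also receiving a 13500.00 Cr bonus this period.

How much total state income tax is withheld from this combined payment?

3897.48 Cr

State Income Tax: taxable = 4738.00 Cr
  454.20 Cr + 26% × (4738.00 Cr − 4600.00 Cr) = 454.20 Cr + 26% × 138.00 Cr = 490.08 Cr
Supplemental (25.24% flat on bonus): 25.24% × 13500.00 Cr = 3407.40 Cr
Total state income tax: 490.08 Cr + 3407.40 Cr = 3897.48 Cr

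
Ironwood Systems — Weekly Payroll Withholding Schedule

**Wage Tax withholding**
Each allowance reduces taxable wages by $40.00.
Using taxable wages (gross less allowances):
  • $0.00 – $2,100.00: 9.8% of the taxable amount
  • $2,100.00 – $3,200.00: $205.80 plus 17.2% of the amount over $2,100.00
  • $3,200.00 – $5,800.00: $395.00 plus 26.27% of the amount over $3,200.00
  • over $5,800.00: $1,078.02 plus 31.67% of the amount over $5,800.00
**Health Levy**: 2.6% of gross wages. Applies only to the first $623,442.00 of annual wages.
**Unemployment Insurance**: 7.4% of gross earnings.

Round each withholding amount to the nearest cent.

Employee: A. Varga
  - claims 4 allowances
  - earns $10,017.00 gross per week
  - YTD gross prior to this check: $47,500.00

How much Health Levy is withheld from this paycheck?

Health Levy: 2.6% × $10,017.00 = $260.44

$260.44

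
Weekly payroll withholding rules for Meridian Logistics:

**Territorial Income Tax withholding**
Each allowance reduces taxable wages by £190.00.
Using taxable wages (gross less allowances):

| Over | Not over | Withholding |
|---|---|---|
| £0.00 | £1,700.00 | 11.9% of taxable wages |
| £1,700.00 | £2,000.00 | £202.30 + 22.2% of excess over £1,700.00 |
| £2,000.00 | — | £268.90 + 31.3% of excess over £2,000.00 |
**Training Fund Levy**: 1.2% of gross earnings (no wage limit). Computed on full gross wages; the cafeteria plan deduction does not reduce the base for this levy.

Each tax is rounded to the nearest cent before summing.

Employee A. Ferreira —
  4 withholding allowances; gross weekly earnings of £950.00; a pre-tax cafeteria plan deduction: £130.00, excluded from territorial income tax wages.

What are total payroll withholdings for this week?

£18.54

Territorial Income Tax: taxable = £950.00 − £130.00 − 4×£190.00 = £60.00
  11.9% × £60.00 = £7.14
Training Fund Levy: 1.2% × £950.00 = £11.40
Total: £7.14 + £11.40 = £18.54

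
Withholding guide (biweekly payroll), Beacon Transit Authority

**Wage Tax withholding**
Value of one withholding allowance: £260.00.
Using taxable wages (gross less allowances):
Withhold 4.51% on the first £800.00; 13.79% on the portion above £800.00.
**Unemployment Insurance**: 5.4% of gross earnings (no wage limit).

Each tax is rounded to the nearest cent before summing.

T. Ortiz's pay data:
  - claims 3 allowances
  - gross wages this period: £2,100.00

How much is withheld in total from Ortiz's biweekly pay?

£221.19

Wage Tax: taxable = £2,100.00 − 3×£260.00 = £1,320.00
  £36.08 + 13.79% × (£1,320.00 − £800.00) = £36.08 + 13.79% × £520.00 = £107.79
Unemployment Insurance: 5.4% × £2,100.00 = £113.40
Total: £107.79 + £113.40 = £221.19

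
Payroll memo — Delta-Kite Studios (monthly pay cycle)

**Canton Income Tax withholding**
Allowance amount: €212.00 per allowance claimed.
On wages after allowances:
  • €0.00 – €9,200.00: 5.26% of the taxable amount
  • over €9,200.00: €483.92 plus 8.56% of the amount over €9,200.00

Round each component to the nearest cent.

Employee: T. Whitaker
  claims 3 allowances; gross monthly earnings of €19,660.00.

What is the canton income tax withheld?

Canton Income Tax: taxable = €19,660.00 − 3×€212.00 = €19,024.00
  €483.92 + 8.56% × (€19,024.00 − €9,200.00) = €483.92 + 8.56% × €9,824.00 = €1,324.85

€1,324.85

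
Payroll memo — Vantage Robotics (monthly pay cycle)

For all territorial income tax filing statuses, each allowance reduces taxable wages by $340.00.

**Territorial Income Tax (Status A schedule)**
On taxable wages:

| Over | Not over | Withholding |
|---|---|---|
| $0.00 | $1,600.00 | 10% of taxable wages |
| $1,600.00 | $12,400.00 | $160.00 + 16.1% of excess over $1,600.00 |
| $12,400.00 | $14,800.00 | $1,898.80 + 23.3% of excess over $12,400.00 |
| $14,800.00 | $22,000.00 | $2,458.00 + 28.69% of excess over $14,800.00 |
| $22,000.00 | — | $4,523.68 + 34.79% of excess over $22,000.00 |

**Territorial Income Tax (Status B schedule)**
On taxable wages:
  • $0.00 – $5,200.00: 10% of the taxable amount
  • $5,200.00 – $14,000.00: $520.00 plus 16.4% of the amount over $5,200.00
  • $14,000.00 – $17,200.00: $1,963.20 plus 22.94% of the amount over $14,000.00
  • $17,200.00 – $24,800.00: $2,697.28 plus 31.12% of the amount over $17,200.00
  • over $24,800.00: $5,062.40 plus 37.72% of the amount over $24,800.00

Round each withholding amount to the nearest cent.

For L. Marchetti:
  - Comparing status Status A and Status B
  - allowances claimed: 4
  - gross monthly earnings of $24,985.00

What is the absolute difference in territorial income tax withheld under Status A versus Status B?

$392.28

Territorial Income Tax (Status A): taxable = $24,985.00 − 4×$340.00 = $23,625.00
  $4,523.68 + 34.79% × ($23,625.00 − $22,000.00) = $4,523.68 + 34.79% × $1,625.00 = $5,089.02
Territorial Income Tax (Status B): taxable = $24,985.00 − 4×$340.00 = $23,625.00
  $2,697.28 + 31.12% × ($23,625.00 − $17,200.00) = $2,697.28 + 31.12% × $6,425.00 = $4,696.74
Difference: |$5,089.02 − $4,696.74| = $392.28 (higher under Status A)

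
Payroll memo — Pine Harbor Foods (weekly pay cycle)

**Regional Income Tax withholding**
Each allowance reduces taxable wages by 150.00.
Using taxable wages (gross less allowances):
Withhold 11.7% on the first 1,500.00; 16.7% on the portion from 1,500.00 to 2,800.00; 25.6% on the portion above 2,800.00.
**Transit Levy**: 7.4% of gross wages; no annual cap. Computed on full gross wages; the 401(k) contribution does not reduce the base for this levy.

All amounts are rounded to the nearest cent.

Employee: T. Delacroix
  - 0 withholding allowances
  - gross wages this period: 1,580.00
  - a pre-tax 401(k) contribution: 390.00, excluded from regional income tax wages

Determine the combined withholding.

256.15

Regional Income Tax: taxable = 1,580.00 − 390.00 = 1,190.00
  11.7% × 1,190.00 = 139.23
Transit Levy: 7.4% × 1,580.00 = 116.92
Total: 139.23 + 116.92 = 256.15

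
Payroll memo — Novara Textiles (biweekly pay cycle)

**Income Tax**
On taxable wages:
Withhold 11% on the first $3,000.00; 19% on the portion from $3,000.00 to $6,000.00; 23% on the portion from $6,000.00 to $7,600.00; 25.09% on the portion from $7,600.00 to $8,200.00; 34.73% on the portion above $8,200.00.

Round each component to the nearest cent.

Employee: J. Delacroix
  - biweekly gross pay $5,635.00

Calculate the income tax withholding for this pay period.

Income Tax: taxable = $5,635.00
  $330.00 + 19% × ($5,635.00 − $3,000.00) = $330.00 + 19% × $2,635.00 = $830.65

$830.65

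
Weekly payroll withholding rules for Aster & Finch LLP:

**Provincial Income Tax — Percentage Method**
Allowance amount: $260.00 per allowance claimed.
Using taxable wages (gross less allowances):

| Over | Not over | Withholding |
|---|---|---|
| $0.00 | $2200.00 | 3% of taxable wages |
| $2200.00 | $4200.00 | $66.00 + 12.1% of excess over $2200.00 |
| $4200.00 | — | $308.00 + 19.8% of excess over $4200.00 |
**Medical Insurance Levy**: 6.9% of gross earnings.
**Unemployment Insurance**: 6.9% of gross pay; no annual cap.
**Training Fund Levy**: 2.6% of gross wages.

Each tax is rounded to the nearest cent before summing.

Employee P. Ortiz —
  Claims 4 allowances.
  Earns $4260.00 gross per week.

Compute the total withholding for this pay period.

$888.06

Provincial Income Tax: taxable = $4260.00 − 4×$260.00 = $3220.00
  $66.00 + 12.1% × ($3220.00 − $2200.00) = $66.00 + 12.1% × $1020.00 = $189.42
Medical Insurance Levy: 6.9% × $4260.00 = $293.94
Unemployment Insurance: 6.9% × $4260.00 = $293.94
Training Fund Levy: 2.6% × $4260.00 = $110.76
Total: $189.42 + $293.94 + $293.94 + $110.76 = $888.06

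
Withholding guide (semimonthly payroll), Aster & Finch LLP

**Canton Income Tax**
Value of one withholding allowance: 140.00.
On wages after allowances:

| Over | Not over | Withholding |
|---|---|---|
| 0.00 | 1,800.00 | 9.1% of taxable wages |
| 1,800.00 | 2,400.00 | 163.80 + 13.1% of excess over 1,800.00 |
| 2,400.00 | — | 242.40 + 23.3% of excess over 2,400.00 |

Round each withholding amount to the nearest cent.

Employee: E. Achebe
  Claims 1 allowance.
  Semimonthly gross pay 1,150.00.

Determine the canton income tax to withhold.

Canton Income Tax: taxable = 1,150.00 − 1×140.00 = 1,010.00
  9.1% × 1,010.00 = 91.91

91.91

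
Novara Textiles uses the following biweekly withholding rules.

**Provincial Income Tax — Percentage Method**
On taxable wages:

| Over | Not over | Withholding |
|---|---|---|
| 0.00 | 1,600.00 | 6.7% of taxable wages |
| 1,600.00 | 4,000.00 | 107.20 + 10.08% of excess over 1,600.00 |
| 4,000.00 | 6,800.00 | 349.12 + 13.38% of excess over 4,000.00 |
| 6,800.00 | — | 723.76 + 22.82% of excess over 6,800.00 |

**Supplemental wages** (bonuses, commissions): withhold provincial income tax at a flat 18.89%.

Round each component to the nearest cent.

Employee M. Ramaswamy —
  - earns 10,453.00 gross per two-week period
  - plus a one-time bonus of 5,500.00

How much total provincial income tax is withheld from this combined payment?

Provincial Income Tax: taxable = 10,453.00
  723.76 + 22.82% × (10,453.00 − 6,800.00) = 723.76 + 22.82% × 3,653.00 = 1,557.37
Supplemental (18.89% flat on bonus): 18.89% × 5,500.00 = 1,038.95
Total provincial income tax: 1,557.37 + 1,038.95 = 2,596.32

2,596.32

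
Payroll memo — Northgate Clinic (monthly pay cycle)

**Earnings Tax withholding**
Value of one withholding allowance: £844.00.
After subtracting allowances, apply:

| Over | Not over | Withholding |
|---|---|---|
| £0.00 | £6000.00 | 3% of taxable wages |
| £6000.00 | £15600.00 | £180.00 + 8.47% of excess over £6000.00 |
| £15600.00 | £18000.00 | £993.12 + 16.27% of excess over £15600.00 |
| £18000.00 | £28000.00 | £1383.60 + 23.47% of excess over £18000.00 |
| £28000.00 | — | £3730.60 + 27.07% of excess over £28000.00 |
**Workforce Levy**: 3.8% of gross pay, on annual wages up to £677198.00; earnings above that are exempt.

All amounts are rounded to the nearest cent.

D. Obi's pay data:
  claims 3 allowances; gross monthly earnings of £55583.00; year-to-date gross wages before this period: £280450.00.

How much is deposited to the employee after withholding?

£42958.94

Earnings Tax: taxable = £55583.00 − 3×£844.00 = £53051.00
  £3730.60 + 27.07% × (£53051.00 − £28000.00) = £3730.60 + 27.07% × £25051.00 = £10511.91
Workforce Levy: 3.8% × £55583.00 = £2112.15
Total withheld: £10511.91 + £2112.15 = £12624.06
Net pay: £55583.00 − £12624.06 = £42958.94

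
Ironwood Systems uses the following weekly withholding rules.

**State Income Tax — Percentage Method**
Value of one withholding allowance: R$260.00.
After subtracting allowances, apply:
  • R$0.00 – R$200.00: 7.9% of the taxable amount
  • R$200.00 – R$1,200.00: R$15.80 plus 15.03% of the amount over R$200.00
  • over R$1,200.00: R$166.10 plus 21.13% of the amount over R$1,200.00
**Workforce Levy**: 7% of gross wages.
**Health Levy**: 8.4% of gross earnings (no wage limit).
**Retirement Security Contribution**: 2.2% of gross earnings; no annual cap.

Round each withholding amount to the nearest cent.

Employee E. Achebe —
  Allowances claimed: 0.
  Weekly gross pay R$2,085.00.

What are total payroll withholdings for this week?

State Income Tax: taxable = R$2,085.00
  R$166.10 + 21.13% × (R$2,085.00 − R$1,200.00) = R$166.10 + 21.13% × R$885.00 = R$353.10
Workforce Levy: 7% × R$2,085.00 = R$145.95
Health Levy: 8.4% × R$2,085.00 = R$175.14
Retirement Security Contribution: 2.2% × R$2,085.00 = R$45.87
Total: R$353.10 + R$145.95 + R$175.14 + R$45.87 = R$720.06

R$720.06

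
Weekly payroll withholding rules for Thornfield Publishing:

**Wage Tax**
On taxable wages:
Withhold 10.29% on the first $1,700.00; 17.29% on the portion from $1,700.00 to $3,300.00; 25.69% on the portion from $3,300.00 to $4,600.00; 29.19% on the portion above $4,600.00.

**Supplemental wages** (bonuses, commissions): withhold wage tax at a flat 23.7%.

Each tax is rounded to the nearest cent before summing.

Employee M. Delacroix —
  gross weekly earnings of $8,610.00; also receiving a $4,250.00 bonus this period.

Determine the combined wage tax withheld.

Wage Tax: taxable = $8,610.00
  $785.54 + 29.19% × ($8,610.00 − $4,600.00) = $785.54 + 29.19% × $4,010.00 = $1,956.06
Supplemental (23.7% flat on bonus): 23.7% × $4,250.00 = $1,007.25
Total wage tax: $1,956.06 + $1,007.25 = $2,963.31

$2,963.31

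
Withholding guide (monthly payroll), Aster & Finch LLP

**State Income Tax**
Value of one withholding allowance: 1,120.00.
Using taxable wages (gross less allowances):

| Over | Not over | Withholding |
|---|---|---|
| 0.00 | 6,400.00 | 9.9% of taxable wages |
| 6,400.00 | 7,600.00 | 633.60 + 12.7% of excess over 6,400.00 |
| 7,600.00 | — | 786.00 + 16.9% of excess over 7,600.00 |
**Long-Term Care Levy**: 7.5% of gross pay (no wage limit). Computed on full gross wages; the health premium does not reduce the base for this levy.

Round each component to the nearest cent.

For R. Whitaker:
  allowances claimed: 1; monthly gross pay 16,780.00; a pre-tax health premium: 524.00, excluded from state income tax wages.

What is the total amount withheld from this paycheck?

State Income Tax: taxable = 16,780.00 − 524.00 − 1×1,120.00 = 15,136.00
  786.00 + 16.9% × (15,136.00 − 7,600.00) = 786.00 + 16.9% × 7,536.00 = 2,059.58
Long-Term Care Levy: 7.5% × 16,780.00 = 1,258.50
Total: 2,059.58 + 1,258.50 = 3,318.08

3,318.08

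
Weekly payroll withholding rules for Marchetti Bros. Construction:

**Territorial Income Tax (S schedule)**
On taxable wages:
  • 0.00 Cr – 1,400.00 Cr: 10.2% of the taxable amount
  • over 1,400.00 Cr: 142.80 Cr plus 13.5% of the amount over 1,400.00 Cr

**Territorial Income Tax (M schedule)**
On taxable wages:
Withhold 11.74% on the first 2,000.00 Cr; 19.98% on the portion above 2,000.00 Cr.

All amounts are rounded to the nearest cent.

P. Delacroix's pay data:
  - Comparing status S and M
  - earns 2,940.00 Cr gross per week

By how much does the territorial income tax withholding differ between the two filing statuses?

Territorial Income Tax (S): taxable = 2,940.00 Cr
  142.80 Cr + 13.5% × (2,940.00 Cr − 1,400.00 Cr) = 142.80 Cr + 13.5% × 1,540.00 Cr = 350.70 Cr
Territorial Income Tax (M): taxable = 2,940.00 Cr
  234.80 Cr + 19.98% × (2,940.00 Cr − 2,000.00 Cr) = 234.80 Cr + 19.98% × 940.00 Cr = 422.61 Cr
Difference: |350.70 Cr − 422.61 Cr| = 71.91 Cr (higher under M)

71.91 Cr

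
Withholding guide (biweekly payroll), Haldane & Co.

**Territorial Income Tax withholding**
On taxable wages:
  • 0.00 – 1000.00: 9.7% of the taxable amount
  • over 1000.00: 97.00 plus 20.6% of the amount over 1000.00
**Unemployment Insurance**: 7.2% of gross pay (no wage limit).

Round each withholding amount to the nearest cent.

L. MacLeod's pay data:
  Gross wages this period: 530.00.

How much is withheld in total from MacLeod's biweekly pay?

89.57

Territorial Income Tax: taxable = 530.00
  9.7% × 530.00 = 51.41
Unemployment Insurance: 7.2% × 530.00 = 38.16
Total: 51.41 + 38.16 = 89.57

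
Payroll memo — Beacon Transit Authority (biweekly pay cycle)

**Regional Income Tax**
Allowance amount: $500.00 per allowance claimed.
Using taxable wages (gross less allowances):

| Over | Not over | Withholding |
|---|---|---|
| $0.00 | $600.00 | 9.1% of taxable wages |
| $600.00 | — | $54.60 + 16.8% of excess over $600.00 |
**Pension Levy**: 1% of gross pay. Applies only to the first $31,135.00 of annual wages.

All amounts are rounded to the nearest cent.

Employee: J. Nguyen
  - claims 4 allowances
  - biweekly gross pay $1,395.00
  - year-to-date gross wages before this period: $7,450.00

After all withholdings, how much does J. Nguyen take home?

$1,381.05

Regional Income Tax: taxable = $1,395.00 − 4×$500.00 = $-605.00
  Taxable ≤ 0 → $0.00
Pension Levy: 1% × $1,395.00 = $13.95
Total withheld: $0.00 + $13.95 = $13.95
Net pay: $1,395.00 − $13.95 = $1,381.05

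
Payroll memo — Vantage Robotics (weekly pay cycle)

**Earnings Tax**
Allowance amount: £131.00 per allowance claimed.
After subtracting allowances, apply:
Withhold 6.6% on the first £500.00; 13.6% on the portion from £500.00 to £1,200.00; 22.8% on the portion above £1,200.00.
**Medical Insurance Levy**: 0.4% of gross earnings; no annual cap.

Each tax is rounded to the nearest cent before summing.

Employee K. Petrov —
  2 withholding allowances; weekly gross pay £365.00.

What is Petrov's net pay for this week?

Earnings Tax: taxable = £365.00 − 2×£131.00 = £103.00
  6.6% × £103.00 = £6.80
Medical Insurance Levy: 0.4% × £365.00 = £1.46
Total withheld: £6.80 + £1.46 = £8.26
Net pay: £365.00 − £8.26 = £356.74

£356.74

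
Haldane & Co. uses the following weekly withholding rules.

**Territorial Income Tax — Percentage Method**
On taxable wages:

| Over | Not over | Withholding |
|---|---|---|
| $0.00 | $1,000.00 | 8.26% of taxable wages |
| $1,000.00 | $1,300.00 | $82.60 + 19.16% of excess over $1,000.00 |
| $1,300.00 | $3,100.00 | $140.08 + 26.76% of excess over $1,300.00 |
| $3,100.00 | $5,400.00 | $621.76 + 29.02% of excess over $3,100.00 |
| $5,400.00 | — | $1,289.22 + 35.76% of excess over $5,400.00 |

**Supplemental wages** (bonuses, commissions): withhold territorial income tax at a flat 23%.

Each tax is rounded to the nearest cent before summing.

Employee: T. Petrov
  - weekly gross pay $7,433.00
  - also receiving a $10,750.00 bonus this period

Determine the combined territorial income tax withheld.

$4,488.72

Territorial Income Tax: taxable = $7,433.00
  $1,289.22 + 35.76% × ($7,433.00 − $5,400.00) = $1,289.22 + 35.76% × $2,033.00 = $2,016.22
Supplemental (23% flat on bonus): 23% × $10,750.00 = $2,472.50
Total territorial income tax: $2,016.22 + $2,472.50 = $4,488.72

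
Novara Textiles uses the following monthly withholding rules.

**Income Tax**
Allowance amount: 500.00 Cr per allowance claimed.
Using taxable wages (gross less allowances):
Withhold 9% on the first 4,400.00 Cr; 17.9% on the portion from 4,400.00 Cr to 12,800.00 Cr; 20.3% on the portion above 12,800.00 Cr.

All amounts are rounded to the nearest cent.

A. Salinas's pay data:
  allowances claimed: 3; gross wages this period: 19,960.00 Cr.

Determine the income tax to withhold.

3,048.58 Cr

Income Tax: taxable = 19,960.00 Cr − 3×500.00 Cr = 18,460.00 Cr
  1,899.60 Cr + 20.3% × (18,460.00 Cr − 12,800.00 Cr) = 1,899.60 Cr + 20.3% × 5,660.00 Cr = 3,048.58 Cr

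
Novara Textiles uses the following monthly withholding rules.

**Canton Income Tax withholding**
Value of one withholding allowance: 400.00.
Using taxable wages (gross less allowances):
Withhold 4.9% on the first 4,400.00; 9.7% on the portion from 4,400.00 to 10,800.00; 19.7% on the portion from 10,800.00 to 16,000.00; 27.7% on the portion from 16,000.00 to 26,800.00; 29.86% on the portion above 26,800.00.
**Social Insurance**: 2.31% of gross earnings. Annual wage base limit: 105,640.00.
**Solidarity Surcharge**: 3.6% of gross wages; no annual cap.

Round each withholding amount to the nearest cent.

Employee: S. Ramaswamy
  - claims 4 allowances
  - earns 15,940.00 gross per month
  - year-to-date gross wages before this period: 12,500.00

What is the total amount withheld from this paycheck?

Canton Income Tax: taxable = 15,940.00 − 4×400.00 = 14,340.00
  836.40 + 19.7% × (14,340.00 − 10,800.00) = 836.40 + 19.7% × 3,540.00 = 1,533.78
Social Insurance: 2.31% × 15,940.00 = 368.21
Solidarity Surcharge: 3.6% × 15,940.00 = 573.84
Total: 1,533.78 + 368.21 + 573.84 = 2,475.83

2,475.83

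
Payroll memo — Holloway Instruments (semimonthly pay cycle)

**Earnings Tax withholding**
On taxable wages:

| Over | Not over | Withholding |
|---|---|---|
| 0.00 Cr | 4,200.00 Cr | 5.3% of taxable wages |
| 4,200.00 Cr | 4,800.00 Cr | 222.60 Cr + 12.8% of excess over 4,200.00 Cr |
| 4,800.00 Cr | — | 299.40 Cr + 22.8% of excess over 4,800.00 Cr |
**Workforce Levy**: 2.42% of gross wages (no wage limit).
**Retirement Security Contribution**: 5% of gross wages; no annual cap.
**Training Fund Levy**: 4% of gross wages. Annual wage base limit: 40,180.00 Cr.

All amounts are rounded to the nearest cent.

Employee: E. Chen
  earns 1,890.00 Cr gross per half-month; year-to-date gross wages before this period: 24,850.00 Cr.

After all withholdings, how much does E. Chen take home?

Earnings Tax: taxable = 1,890.00 Cr
  5.3% × 1,890.00 Cr = 100.17 Cr
Workforce Levy: 2.42% × 1,890.00 Cr = 45.74 Cr
Retirement Security Contribution: 5% × 1,890.00 Cr = 94.50 Cr
Training Fund Levy: 4% × 1,890.00 Cr = 75.60 Cr
Total withheld: 100.17 Cr + 45.74 Cr + 94.50 Cr + 75.60 Cr = 316.01 Cr
Net pay: 1,890.00 Cr − 316.01 Cr = 1,573.99 Cr

1,573.99 Cr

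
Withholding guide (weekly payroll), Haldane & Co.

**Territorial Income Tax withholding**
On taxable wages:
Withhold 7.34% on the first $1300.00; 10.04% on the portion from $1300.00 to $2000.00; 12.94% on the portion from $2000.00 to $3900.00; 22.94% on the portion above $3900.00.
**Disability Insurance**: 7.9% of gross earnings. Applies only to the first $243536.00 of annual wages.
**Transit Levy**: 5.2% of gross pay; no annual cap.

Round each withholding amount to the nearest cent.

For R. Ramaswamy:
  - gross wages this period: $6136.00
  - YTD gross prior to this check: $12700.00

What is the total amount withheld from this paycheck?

Territorial Income Tax: taxable = $6136.00
  $411.56 + 22.94% × ($6136.00 − $3900.00) = $411.56 + 22.94% × $2236.00 = $924.50
Disability Insurance: 7.9% × $6136.00 = $484.74
Transit Levy: 5.2% × $6136.00 = $319.07
Total: $924.50 + $484.74 + $319.07 = $1728.31

$1728.31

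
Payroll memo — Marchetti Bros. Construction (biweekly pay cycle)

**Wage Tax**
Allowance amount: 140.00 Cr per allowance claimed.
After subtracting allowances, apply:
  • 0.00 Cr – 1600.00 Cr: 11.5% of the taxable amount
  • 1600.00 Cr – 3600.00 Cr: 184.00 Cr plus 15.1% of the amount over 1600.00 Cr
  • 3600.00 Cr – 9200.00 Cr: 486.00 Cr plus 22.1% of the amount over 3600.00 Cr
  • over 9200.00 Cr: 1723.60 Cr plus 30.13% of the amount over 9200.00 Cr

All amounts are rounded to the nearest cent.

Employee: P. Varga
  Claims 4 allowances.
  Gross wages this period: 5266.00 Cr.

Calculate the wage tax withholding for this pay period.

730.43 Cr

Wage Tax: taxable = 5266.00 Cr − 4×140.00 Cr = 4706.00 Cr
  486.00 Cr + 22.1% × (4706.00 Cr − 3600.00 Cr) = 486.00 Cr + 22.1% × 1106.00 Cr = 730.43 Cr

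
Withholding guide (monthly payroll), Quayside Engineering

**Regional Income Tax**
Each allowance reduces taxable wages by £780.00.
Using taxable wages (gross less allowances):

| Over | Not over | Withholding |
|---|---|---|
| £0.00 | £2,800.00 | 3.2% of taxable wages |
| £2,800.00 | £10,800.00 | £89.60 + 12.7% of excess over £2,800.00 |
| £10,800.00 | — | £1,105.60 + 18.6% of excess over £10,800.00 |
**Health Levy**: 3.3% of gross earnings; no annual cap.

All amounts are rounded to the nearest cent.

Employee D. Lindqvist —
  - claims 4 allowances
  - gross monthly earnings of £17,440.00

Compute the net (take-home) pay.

Regional Income Tax: taxable = £17,440.00 − 4×£780.00 = £14,320.00
  £1,105.60 + 18.6% × (£14,320.00 − £10,800.00) = £1,105.60 + 18.6% × £3,520.00 = £1,760.32
Health Levy: 3.3% × £17,440.00 = £575.52
Total withheld: £1,760.32 + £575.52 = £2,335.84
Net pay: £17,440.00 − £2,335.84 = £15,104.16

£15,104.16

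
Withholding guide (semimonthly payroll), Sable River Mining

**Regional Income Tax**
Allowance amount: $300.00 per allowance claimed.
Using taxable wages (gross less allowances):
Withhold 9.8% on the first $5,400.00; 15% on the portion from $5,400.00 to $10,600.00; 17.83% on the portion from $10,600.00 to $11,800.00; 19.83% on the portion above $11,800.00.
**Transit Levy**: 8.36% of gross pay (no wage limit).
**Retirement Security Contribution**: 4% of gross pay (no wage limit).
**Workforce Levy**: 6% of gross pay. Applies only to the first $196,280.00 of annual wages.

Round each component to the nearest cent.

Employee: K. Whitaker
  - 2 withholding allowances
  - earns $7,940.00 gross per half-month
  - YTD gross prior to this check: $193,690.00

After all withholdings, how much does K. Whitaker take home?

$5,983.02

Regional Income Tax: taxable = $7,940.00 − 2×$300.00 = $7,340.00
  $529.20 + 15% × ($7,340.00 − $5,400.00) = $529.20 + 15% × $1,940.00 = $820.20
Transit Levy: 8.36% × $7,940.00 = $663.78
Retirement Security Contribution: 4% × $7,940.00 = $317.60
Workforce Levy: cap $196,280.00 − YTD $193,690.00 = $2,590.00 subject; 6% × $2,590.00 = $155.40
Total withheld: $820.20 + $663.78 + $317.60 + $155.40 = $1,956.98
Net pay: $7,940.00 − $1,956.98 = $5,983.02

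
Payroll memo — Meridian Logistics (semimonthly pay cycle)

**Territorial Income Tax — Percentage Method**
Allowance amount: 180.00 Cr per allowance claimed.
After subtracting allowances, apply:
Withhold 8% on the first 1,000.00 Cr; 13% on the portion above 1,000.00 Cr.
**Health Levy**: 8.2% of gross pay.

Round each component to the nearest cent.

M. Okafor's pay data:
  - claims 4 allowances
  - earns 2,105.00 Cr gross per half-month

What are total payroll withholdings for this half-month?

302.66 Cr

Territorial Income Tax: taxable = 2,105.00 Cr − 4×180.00 Cr = 1,385.00 Cr
  80.00 Cr + 13% × (1,385.00 Cr − 1,000.00 Cr) = 80.00 Cr + 13% × 385.00 Cr = 130.05 Cr
Health Levy: 8.2% × 2,105.00 Cr = 172.61 Cr
Total: 130.05 Cr + 172.61 Cr = 302.66 Cr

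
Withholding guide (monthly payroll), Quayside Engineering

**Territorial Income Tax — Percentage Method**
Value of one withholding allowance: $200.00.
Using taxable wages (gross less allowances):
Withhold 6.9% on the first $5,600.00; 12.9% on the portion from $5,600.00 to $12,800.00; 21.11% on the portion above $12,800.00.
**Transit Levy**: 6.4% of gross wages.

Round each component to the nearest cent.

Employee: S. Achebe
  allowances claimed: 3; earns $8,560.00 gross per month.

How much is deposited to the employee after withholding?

$7,321.32

Territorial Income Tax: taxable = $8,560.00 − 3×$200.00 = $7,960.00
  $386.40 + 12.9% × ($7,960.00 − $5,600.00) = $386.40 + 12.9% × $2,360.00 = $690.84
Transit Levy: 6.4% × $8,560.00 = $547.84
Total withheld: $690.84 + $547.84 = $1,238.68
Net pay: $8,560.00 − $1,238.68 = $7,321.32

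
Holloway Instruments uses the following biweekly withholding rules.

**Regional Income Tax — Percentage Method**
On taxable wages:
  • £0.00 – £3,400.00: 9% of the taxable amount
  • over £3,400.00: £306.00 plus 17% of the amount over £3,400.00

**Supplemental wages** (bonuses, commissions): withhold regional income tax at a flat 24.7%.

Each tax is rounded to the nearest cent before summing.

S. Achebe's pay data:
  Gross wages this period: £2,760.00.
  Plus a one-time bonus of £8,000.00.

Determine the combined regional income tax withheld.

Regional Income Tax: taxable = £2,760.00
  9% × £2,760.00 = £248.40
Supplemental (24.7% flat on bonus): 24.7% × £8,000.00 = £1,976.00
Total regional income tax: £248.40 + £1,976.00 = £2,224.40

£2,224.40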